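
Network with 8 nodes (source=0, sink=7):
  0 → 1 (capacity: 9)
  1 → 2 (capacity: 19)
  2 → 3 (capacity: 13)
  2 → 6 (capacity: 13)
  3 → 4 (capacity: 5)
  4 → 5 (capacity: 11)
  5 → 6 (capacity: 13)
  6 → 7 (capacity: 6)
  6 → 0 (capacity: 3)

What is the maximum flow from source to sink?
Maximum flow = 6

Max flow: 6

Flow assignment:
  0 → 1: 9/9
  1 → 2: 9/19
  2 → 6: 9/13
  6 → 7: 6/6
  6 → 0: 3/3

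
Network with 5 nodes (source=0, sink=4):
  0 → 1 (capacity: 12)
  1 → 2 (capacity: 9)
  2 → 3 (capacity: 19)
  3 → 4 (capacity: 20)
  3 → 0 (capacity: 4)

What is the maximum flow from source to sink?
Maximum flow = 9

Max flow: 9

Flow assignment:
  0 → 1: 9/12
  1 → 2: 9/9
  2 → 3: 9/19
  3 → 4: 9/20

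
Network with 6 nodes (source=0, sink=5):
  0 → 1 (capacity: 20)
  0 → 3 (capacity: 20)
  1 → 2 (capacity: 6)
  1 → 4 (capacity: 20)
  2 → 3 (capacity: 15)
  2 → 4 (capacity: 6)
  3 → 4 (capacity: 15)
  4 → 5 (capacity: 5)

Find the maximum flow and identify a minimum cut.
Max flow = 5, Min cut edges: (4,5)

Maximum flow: 5
Minimum cut: (4,5)
Partition: S = [0, 1, 2, 3, 4], T = [5]

Max-flow min-cut theorem verified: both equal 5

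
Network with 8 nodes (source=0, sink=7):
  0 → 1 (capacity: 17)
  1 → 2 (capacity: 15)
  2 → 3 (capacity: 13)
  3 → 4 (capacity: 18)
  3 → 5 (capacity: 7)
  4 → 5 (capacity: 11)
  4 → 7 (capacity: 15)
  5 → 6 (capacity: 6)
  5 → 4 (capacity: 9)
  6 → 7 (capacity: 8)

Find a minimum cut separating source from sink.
Min cut value = 13, edges: (2,3)

Min cut value: 13
Partition: S = [0, 1, 2], T = [3, 4, 5, 6, 7]
Cut edges: (2,3)

By max-flow min-cut theorem, max flow = min cut = 13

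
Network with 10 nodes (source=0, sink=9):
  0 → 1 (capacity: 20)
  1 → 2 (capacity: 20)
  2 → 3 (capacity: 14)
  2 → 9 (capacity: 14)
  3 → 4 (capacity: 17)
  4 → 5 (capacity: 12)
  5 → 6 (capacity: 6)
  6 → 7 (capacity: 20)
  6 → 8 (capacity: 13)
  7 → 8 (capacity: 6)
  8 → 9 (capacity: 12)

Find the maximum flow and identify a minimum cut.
Max flow = 20, Min cut edges: (2,9), (5,6)

Maximum flow: 20
Minimum cut: (2,9), (5,6)
Partition: S = [0, 1, 2, 3, 4, 5], T = [6, 7, 8, 9]

Max-flow min-cut theorem verified: both equal 20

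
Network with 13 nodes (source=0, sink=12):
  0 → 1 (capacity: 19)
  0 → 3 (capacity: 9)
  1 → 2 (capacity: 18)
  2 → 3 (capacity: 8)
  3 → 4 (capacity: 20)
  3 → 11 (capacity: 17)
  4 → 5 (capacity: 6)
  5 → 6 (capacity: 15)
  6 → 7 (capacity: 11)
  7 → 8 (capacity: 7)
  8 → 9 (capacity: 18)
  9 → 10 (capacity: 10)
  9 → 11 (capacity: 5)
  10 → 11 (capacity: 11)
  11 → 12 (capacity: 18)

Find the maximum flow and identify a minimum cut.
Max flow = 17, Min cut edges: (0,3), (2,3)

Maximum flow: 17
Minimum cut: (0,3), (2,3)
Partition: S = [0, 1, 2], T = [3, 4, 5, 6, 7, 8, 9, 10, 11, 12]

Max-flow min-cut theorem verified: both equal 17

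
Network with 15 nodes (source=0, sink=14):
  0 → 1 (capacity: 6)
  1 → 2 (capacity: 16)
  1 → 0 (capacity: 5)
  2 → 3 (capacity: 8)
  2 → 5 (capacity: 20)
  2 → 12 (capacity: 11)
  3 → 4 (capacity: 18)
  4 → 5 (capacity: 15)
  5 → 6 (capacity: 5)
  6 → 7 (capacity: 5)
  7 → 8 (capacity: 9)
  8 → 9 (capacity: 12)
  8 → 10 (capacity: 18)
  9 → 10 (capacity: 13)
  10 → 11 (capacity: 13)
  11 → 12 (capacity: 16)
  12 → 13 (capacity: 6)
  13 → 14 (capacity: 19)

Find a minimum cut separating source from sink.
Min cut value = 6, edges: (12,13)

Min cut value: 6
Partition: S = [0, 1, 2, 3, 4, 5, 6, 7, 8, 9, 10, 11, 12], T = [13, 14]
Cut edges: (12,13)

By max-flow min-cut theorem, max flow = min cut = 6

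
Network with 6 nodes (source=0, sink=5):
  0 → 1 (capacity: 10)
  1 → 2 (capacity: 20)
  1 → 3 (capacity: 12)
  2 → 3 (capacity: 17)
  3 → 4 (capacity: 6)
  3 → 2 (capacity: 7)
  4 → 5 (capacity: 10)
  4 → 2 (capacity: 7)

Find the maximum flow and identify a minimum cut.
Max flow = 6, Min cut edges: (3,4)

Maximum flow: 6
Minimum cut: (3,4)
Partition: S = [0, 1, 2, 3], T = [4, 5]

Max-flow min-cut theorem verified: both equal 6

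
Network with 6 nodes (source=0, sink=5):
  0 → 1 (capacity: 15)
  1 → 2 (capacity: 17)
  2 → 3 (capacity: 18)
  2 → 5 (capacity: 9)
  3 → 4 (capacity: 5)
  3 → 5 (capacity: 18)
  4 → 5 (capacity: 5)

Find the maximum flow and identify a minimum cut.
Max flow = 15, Min cut edges: (0,1)

Maximum flow: 15
Minimum cut: (0,1)
Partition: S = [0], T = [1, 2, 3, 4, 5]

Max-flow min-cut theorem verified: both equal 15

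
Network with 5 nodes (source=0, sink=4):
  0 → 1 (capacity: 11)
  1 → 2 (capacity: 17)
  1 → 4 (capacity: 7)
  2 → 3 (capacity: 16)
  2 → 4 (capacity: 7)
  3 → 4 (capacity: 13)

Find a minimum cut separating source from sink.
Min cut value = 11, edges: (0,1)

Min cut value: 11
Partition: S = [0], T = [1, 2, 3, 4]
Cut edges: (0,1)

By max-flow min-cut theorem, max flow = min cut = 11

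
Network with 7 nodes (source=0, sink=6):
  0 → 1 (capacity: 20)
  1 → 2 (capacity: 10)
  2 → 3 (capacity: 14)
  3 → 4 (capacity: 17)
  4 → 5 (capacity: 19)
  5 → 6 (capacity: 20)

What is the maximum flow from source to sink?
Maximum flow = 10

Max flow: 10

Flow assignment:
  0 → 1: 10/20
  1 → 2: 10/10
  2 → 3: 10/14
  3 → 4: 10/17
  4 → 5: 10/19
  5 → 6: 10/20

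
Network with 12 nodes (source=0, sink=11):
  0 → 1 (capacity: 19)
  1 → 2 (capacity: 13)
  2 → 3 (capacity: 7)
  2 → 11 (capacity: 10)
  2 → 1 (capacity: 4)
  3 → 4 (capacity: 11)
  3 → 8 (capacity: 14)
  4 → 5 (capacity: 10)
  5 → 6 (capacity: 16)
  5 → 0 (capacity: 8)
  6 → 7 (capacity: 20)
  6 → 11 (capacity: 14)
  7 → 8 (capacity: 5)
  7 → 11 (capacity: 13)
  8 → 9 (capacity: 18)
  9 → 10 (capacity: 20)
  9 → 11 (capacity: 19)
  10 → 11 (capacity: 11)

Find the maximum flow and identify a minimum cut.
Max flow = 13, Min cut edges: (1,2)

Maximum flow: 13
Minimum cut: (1,2)
Partition: S = [0, 1], T = [2, 3, 4, 5, 6, 7, 8, 9, 10, 11]

Max-flow min-cut theorem verified: both equal 13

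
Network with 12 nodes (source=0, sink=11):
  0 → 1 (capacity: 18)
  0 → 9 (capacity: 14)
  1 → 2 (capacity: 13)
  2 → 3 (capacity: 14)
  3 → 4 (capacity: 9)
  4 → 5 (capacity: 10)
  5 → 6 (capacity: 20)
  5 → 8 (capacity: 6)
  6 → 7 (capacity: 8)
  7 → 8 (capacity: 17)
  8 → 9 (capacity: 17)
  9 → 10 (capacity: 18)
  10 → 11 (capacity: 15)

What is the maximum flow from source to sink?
Maximum flow = 15

Max flow: 15

Flow assignment:
  0 → 1: 9/18
  0 → 9: 6/14
  1 → 2: 9/13
  2 → 3: 9/14
  3 → 4: 9/9
  4 → 5: 9/10
  5 → 6: 3/20
  5 → 8: 6/6
  6 → 7: 3/8
  7 → 8: 3/17
  8 → 9: 9/17
  9 → 10: 15/18
  10 → 11: 15/15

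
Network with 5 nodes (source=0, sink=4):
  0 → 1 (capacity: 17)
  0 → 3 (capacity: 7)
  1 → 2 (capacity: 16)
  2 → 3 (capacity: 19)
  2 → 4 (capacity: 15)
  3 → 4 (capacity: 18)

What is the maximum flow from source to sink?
Maximum flow = 23

Max flow: 23

Flow assignment:
  0 → 1: 16/17
  0 → 3: 7/7
  1 → 2: 16/16
  2 → 3: 1/19
  2 → 4: 15/15
  3 → 4: 8/18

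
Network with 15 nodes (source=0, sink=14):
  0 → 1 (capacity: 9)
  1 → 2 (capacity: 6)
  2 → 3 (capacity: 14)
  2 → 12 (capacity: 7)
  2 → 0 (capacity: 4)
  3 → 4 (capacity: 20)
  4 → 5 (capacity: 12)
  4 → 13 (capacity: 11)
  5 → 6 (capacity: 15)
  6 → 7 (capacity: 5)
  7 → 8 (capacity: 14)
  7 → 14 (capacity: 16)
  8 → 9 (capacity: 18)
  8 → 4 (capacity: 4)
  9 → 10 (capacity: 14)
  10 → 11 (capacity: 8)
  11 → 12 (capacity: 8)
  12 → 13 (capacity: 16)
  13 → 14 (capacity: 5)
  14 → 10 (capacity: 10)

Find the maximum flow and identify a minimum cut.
Max flow = 6, Min cut edges: (1,2)

Maximum flow: 6
Minimum cut: (1,2)
Partition: S = [0, 1], T = [2, 3, 4, 5, 6, 7, 8, 9, 10, 11, 12, 13, 14]

Max-flow min-cut theorem verified: both equal 6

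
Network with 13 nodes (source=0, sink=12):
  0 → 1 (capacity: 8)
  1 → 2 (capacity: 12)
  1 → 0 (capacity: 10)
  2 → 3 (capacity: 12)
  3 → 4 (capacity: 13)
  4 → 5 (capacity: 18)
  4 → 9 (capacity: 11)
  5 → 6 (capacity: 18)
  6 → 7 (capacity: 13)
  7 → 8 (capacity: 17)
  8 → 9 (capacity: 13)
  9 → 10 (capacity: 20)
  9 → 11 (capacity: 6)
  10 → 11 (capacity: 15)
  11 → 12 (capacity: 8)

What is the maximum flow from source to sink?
Maximum flow = 8

Max flow: 8

Flow assignment:
  0 → 1: 8/8
  1 → 2: 8/12
  2 → 3: 8/12
  3 → 4: 8/13
  4 → 9: 8/11
  9 → 10: 2/20
  9 → 11: 6/6
  10 → 11: 2/15
  11 → 12: 8/8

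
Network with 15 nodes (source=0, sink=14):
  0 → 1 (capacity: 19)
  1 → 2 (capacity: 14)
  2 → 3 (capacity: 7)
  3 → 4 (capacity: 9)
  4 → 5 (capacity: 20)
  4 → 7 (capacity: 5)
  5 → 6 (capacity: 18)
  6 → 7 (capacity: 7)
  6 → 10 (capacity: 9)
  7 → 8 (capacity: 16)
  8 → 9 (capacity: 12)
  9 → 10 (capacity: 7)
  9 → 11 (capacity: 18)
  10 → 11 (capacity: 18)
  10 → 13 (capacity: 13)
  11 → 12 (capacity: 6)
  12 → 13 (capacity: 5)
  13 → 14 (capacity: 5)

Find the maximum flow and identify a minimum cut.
Max flow = 5, Min cut edges: (13,14)

Maximum flow: 5
Minimum cut: (13,14)
Partition: S = [0, 1, 2, 3, 4, 5, 6, 7, 8, 9, 10, 11, 12, 13], T = [14]

Max-flow min-cut theorem verified: both equal 5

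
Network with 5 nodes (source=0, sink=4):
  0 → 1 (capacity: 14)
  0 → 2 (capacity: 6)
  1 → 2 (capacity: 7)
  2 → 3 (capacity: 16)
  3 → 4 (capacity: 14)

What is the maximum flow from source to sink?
Maximum flow = 13

Max flow: 13

Flow assignment:
  0 → 1: 7/14
  0 → 2: 6/6
  1 → 2: 7/7
  2 → 3: 13/16
  3 → 4: 13/14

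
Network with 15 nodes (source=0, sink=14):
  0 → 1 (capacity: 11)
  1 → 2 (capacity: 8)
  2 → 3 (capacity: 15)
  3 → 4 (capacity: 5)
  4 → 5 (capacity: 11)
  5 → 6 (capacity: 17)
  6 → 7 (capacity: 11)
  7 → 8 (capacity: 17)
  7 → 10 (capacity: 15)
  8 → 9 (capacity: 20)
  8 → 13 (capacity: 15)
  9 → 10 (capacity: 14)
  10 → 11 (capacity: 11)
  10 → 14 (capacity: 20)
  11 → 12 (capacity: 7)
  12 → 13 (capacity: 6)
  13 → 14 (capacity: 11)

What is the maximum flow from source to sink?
Maximum flow = 5

Max flow: 5

Flow assignment:
  0 → 1: 5/11
  1 → 2: 5/8
  2 → 3: 5/15
  3 → 4: 5/5
  4 → 5: 5/11
  5 → 6: 5/17
  6 → 7: 5/11
  7 → 10: 5/15
  10 → 14: 5/20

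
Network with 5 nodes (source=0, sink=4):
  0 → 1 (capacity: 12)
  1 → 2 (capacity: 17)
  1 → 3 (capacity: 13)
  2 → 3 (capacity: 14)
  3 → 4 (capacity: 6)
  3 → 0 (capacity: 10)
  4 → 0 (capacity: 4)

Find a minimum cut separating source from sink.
Min cut value = 6, edges: (3,4)

Min cut value: 6
Partition: S = [0, 1, 2, 3], T = [4]
Cut edges: (3,4)

By max-flow min-cut theorem, max flow = min cut = 6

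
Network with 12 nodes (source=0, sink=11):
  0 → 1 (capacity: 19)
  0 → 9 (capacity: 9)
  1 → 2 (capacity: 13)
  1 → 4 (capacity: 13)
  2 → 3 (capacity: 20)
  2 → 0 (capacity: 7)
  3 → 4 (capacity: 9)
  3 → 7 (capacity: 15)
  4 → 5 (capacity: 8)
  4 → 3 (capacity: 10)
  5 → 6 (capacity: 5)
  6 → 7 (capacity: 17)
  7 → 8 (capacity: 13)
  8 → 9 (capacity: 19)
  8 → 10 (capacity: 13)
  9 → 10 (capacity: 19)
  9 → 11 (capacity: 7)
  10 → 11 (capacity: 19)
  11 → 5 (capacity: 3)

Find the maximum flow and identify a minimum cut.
Max flow = 22, Min cut edges: (0,9), (7,8)

Maximum flow: 22
Minimum cut: (0,9), (7,8)
Partition: S = [0, 1, 2, 3, 4, 5, 6, 7], T = [8, 9, 10, 11]

Max-flow min-cut theorem verified: both equal 22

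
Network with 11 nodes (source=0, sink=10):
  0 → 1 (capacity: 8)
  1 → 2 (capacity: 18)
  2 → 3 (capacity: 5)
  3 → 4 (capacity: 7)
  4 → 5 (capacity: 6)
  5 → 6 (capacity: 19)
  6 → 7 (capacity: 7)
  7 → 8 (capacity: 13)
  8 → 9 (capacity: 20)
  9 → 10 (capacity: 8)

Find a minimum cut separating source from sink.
Min cut value = 5, edges: (2,3)

Min cut value: 5
Partition: S = [0, 1, 2], T = [3, 4, 5, 6, 7, 8, 9, 10]
Cut edges: (2,3)

By max-flow min-cut theorem, max flow = min cut = 5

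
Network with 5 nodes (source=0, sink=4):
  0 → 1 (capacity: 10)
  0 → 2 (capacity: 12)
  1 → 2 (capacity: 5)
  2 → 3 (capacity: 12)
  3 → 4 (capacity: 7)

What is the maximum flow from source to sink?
Maximum flow = 7

Max flow: 7

Flow assignment:
  0 → 1: 5/10
  0 → 2: 2/12
  1 → 2: 5/5
  2 → 3: 7/12
  3 → 4: 7/7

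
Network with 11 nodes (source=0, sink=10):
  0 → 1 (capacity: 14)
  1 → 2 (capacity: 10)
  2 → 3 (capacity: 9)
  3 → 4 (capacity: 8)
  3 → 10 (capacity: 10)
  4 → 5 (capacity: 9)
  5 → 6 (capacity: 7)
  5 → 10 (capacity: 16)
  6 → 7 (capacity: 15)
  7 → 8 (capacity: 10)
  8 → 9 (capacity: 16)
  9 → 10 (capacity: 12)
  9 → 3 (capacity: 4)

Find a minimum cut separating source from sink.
Min cut value = 9, edges: (2,3)

Min cut value: 9
Partition: S = [0, 1, 2], T = [3, 4, 5, 6, 7, 8, 9, 10]
Cut edges: (2,3)

By max-flow min-cut theorem, max flow = min cut = 9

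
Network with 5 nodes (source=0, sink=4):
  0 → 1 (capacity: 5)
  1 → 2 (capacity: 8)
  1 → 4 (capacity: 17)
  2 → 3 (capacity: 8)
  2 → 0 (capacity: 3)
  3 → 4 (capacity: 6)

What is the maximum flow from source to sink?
Maximum flow = 5

Max flow: 5

Flow assignment:
  0 → 1: 5/5
  1 → 4: 5/17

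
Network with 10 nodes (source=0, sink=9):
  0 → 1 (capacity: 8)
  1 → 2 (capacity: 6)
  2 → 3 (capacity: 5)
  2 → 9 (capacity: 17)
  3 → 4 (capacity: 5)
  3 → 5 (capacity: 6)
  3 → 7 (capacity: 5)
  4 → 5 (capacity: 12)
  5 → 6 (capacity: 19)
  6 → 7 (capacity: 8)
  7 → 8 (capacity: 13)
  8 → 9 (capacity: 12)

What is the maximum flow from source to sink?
Maximum flow = 6

Max flow: 6

Flow assignment:
  0 → 1: 6/8
  1 → 2: 6/6
  2 → 9: 6/17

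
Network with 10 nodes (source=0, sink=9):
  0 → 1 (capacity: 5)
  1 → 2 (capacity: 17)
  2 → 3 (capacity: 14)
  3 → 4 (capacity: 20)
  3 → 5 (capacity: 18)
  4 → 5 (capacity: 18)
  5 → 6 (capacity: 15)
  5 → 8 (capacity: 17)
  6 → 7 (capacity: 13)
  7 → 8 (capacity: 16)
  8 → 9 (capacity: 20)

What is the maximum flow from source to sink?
Maximum flow = 5

Max flow: 5

Flow assignment:
  0 → 1: 5/5
  1 → 2: 5/17
  2 → 3: 5/14
  3 → 5: 5/18
  5 → 8: 5/17
  8 → 9: 5/20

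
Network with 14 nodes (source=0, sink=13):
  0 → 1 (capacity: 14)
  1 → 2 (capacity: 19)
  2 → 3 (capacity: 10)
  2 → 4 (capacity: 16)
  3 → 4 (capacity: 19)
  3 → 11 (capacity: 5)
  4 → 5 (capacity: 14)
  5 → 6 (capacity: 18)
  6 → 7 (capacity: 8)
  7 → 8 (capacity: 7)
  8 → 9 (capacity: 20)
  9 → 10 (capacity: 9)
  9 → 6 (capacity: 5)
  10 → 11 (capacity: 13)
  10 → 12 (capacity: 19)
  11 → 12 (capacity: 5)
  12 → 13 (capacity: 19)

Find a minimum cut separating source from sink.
Min cut value = 12, edges: (7,8), (11,12)

Min cut value: 12
Partition: S = [0, 1, 2, 3, 4, 5, 6, 7, 11], T = [8, 9, 10, 12, 13]
Cut edges: (7,8), (11,12)

By max-flow min-cut theorem, max flow = min cut = 12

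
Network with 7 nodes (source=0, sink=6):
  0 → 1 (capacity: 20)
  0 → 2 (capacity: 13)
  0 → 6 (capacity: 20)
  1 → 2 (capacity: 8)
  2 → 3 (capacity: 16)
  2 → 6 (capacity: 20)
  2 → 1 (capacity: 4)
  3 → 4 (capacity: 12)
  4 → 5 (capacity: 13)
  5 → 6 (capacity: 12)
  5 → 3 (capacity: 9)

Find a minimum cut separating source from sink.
Min cut value = 41, edges: (0,2), (0,6), (1,2)

Min cut value: 41
Partition: S = [0, 1], T = [2, 3, 4, 5, 6]
Cut edges: (0,2), (0,6), (1,2)

By max-flow min-cut theorem, max flow = min cut = 41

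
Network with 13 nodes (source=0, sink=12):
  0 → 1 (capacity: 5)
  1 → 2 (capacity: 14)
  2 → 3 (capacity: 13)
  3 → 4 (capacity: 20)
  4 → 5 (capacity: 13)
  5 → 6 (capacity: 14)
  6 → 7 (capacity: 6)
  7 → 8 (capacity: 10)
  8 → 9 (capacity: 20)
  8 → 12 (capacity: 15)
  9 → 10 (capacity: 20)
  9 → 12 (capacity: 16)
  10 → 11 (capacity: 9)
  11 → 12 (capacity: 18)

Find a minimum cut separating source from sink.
Min cut value = 5, edges: (0,1)

Min cut value: 5
Partition: S = [0], T = [1, 2, 3, 4, 5, 6, 7, 8, 9, 10, 11, 12]
Cut edges: (0,1)

By max-flow min-cut theorem, max flow = min cut = 5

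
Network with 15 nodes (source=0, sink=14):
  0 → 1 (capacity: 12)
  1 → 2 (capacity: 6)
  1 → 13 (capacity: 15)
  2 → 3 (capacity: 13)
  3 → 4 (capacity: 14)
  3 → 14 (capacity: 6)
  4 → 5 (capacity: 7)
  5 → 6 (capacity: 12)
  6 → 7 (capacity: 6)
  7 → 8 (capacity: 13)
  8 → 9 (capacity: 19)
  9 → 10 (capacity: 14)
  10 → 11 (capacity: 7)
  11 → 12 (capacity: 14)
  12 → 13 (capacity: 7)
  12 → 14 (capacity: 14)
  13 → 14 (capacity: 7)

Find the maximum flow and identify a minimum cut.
Max flow = 12, Min cut edges: (0,1)

Maximum flow: 12
Minimum cut: (0,1)
Partition: S = [0], T = [1, 2, 3, 4, 5, 6, 7, 8, 9, 10, 11, 12, 13, 14]

Max-flow min-cut theorem verified: both equal 12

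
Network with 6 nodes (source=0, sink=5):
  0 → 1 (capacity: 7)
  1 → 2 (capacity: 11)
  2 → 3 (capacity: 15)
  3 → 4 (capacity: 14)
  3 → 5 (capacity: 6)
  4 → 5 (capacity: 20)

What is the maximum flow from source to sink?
Maximum flow = 7

Max flow: 7

Flow assignment:
  0 → 1: 7/7
  1 → 2: 7/11
  2 → 3: 7/15
  3 → 4: 1/14
  3 → 5: 6/6
  4 → 5: 1/20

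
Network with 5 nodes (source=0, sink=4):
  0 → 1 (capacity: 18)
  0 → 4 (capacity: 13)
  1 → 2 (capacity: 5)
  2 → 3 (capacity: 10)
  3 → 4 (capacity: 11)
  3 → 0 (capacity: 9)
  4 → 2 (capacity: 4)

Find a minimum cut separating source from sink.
Min cut value = 18, edges: (0,4), (1,2)

Min cut value: 18
Partition: S = [0, 1], T = [2, 3, 4]
Cut edges: (0,4), (1,2)

By max-flow min-cut theorem, max flow = min cut = 18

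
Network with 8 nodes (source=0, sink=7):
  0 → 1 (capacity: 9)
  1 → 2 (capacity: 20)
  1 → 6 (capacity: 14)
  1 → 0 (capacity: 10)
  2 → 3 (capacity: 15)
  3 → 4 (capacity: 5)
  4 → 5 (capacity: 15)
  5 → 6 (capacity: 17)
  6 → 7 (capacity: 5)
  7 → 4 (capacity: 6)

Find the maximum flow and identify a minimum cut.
Max flow = 5, Min cut edges: (6,7)

Maximum flow: 5
Minimum cut: (6,7)
Partition: S = [0, 1, 2, 3, 4, 5, 6], T = [7]

Max-flow min-cut theorem verified: both equal 5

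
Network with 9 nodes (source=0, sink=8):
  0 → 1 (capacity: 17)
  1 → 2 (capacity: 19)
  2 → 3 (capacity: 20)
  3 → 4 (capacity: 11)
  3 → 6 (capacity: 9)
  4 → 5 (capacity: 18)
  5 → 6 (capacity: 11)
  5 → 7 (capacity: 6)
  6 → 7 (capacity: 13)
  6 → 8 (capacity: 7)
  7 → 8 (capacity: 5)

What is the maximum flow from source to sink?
Maximum flow = 12

Max flow: 12

Flow assignment:
  0 → 1: 12/17
  1 → 2: 12/19
  2 → 3: 12/20
  3 → 4: 8/11
  3 → 6: 4/9
  4 → 5: 8/18
  5 → 6: 8/11
  6 → 7: 5/13
  6 → 8: 7/7
  7 → 8: 5/5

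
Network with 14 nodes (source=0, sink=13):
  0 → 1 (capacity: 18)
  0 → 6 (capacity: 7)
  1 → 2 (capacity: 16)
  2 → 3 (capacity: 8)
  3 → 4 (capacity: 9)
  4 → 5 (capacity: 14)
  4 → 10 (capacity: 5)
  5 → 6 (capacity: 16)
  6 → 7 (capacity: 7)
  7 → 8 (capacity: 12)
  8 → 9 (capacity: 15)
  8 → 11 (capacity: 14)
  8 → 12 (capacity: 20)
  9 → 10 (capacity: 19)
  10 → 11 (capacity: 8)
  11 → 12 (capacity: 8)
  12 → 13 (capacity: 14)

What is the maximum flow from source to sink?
Maximum flow = 12

Max flow: 12

Flow assignment:
  0 → 1: 8/18
  0 → 6: 4/7
  1 → 2: 8/16
  2 → 3: 8/8
  3 → 4: 8/9
  4 → 5: 3/14
  4 → 10: 5/5
  5 → 6: 3/16
  6 → 7: 7/7
  7 → 8: 7/12
  8 → 12: 7/20
  10 → 11: 5/8
  11 → 12: 5/8
  12 → 13: 12/14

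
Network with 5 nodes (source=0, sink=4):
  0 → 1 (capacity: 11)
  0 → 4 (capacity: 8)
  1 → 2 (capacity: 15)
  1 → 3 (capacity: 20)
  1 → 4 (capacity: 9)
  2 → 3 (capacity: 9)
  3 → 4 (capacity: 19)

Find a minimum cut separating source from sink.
Min cut value = 19, edges: (0,1), (0,4)

Min cut value: 19
Partition: S = [0], T = [1, 2, 3, 4]
Cut edges: (0,1), (0,4)

By max-flow min-cut theorem, max flow = min cut = 19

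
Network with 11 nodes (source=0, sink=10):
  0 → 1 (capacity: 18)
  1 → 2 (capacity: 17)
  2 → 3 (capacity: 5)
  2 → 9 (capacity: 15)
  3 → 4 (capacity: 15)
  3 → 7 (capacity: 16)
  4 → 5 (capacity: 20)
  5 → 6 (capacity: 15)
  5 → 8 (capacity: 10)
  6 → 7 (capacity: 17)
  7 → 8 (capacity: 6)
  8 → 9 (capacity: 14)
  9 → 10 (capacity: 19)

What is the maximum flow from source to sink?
Maximum flow = 17

Max flow: 17

Flow assignment:
  0 → 1: 17/18
  1 → 2: 17/17
  2 → 3: 2/5
  2 → 9: 15/15
  3 → 7: 2/16
  7 → 8: 2/6
  8 → 9: 2/14
  9 → 10: 17/19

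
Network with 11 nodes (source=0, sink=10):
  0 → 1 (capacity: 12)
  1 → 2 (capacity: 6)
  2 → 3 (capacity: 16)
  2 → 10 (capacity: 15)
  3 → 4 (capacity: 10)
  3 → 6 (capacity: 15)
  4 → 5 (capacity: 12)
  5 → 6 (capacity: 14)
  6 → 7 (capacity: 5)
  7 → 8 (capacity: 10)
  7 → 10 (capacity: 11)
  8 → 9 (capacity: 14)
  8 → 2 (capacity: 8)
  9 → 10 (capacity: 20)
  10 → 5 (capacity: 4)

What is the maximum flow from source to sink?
Maximum flow = 6

Max flow: 6

Flow assignment:
  0 → 1: 6/12
  1 → 2: 6/6
  2 → 10: 6/15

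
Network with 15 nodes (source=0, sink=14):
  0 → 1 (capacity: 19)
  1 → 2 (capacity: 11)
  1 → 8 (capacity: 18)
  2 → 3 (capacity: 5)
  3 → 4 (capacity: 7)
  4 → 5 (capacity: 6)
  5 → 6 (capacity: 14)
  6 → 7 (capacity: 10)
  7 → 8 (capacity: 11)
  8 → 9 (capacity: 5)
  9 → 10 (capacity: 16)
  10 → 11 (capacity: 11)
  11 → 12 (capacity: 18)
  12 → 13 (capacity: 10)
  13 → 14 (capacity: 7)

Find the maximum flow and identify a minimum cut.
Max flow = 5, Min cut edges: (8,9)

Maximum flow: 5
Minimum cut: (8,9)
Partition: S = [0, 1, 2, 3, 4, 5, 6, 7, 8], T = [9, 10, 11, 12, 13, 14]

Max-flow min-cut theorem verified: both equal 5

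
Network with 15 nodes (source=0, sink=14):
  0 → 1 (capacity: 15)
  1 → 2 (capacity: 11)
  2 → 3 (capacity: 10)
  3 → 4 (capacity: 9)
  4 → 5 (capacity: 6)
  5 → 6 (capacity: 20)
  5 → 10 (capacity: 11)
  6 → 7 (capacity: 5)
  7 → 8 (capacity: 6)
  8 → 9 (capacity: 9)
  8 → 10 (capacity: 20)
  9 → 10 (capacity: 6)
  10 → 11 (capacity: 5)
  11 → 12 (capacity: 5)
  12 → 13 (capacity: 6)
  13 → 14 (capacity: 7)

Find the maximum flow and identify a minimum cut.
Max flow = 5, Min cut edges: (11,12)

Maximum flow: 5
Minimum cut: (11,12)
Partition: S = [0, 1, 2, 3, 4, 5, 6, 7, 8, 9, 10, 11], T = [12, 13, 14]

Max-flow min-cut theorem verified: both equal 5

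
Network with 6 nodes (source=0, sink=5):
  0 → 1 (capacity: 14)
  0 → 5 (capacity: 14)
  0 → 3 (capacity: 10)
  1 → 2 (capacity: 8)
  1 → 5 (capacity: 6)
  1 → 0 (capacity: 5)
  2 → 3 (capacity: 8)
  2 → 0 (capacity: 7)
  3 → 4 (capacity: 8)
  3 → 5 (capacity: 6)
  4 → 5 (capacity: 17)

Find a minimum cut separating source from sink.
Min cut value = 34, edges: (0,5), (1,5), (3,4), (3,5)

Min cut value: 34
Partition: S = [0, 1, 2, 3], T = [4, 5]
Cut edges: (0,5), (1,5), (3,4), (3,5)

By max-flow min-cut theorem, max flow = min cut = 34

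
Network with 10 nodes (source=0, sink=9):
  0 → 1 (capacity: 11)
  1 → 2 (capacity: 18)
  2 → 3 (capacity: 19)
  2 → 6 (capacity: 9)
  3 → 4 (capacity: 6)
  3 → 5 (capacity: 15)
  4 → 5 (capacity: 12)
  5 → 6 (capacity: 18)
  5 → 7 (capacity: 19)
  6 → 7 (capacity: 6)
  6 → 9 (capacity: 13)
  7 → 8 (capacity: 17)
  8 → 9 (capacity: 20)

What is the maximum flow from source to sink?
Maximum flow = 11

Max flow: 11

Flow assignment:
  0 → 1: 11/11
  1 → 2: 11/18
  2 → 3: 2/19
  2 → 6: 9/9
  3 → 5: 2/15
  5 → 6: 2/18
  6 → 9: 11/13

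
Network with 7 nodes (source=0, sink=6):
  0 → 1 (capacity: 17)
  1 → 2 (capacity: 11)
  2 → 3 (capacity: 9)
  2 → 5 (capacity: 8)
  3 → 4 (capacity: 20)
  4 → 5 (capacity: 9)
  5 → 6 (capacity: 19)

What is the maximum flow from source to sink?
Maximum flow = 11

Max flow: 11

Flow assignment:
  0 → 1: 11/17
  1 → 2: 11/11
  2 → 3: 3/9
  2 → 5: 8/8
  3 → 4: 3/20
  4 → 5: 3/9
  5 → 6: 11/19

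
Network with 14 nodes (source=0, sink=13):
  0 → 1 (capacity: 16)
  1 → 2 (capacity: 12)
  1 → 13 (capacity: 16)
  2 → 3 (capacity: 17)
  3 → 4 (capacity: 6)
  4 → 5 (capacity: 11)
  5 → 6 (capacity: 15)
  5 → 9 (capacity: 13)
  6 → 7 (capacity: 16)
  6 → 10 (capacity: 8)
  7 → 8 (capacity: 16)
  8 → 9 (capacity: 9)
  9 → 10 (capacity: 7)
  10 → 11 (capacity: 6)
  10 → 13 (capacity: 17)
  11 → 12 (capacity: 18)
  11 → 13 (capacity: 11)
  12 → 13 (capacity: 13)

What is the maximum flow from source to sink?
Maximum flow = 16

Max flow: 16

Flow assignment:
  0 → 1: 16/16
  1 → 13: 16/16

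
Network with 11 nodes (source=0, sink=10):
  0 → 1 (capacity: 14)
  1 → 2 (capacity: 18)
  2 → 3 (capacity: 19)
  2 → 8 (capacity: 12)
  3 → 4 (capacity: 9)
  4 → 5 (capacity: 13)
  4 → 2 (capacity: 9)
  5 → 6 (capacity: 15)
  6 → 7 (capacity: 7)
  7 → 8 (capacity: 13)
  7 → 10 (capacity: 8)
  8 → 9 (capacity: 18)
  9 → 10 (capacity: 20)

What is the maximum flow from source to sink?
Maximum flow = 14

Max flow: 14

Flow assignment:
  0 → 1: 14/14
  1 → 2: 14/18
  2 → 3: 2/19
  2 → 8: 12/12
  3 → 4: 2/9
  4 → 5: 2/13
  5 → 6: 2/15
  6 → 7: 2/7
  7 → 10: 2/8
  8 → 9: 12/18
  9 → 10: 12/20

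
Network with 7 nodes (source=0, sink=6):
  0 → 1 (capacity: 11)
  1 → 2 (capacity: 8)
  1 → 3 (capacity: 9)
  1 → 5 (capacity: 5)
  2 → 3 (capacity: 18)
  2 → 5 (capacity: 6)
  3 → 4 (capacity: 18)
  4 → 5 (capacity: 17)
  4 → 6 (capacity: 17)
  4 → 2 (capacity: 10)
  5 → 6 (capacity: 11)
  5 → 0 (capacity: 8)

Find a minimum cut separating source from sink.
Min cut value = 11, edges: (0,1)

Min cut value: 11
Partition: S = [0], T = [1, 2, 3, 4, 5, 6]
Cut edges: (0,1)

By max-flow min-cut theorem, max flow = min cut = 11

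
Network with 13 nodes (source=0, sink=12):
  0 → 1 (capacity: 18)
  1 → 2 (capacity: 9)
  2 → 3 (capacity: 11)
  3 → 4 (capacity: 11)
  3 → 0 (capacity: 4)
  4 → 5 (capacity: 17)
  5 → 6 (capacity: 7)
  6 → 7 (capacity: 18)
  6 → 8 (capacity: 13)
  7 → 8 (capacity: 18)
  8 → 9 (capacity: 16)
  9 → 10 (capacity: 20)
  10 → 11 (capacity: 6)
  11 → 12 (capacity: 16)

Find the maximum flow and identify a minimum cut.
Max flow = 6, Min cut edges: (10,11)

Maximum flow: 6
Minimum cut: (10,11)
Partition: S = [0, 1, 2, 3, 4, 5, 6, 7, 8, 9, 10], T = [11, 12]

Max-flow min-cut theorem verified: both equal 6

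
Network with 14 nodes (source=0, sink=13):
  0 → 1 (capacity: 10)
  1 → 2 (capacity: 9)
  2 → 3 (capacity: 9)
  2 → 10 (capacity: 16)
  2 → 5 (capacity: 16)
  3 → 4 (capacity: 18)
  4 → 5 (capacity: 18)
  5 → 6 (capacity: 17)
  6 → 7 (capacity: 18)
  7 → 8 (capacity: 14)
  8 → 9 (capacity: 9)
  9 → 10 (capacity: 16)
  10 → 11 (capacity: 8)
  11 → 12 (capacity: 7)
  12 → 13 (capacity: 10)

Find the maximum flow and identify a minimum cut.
Max flow = 7, Min cut edges: (11,12)

Maximum flow: 7
Minimum cut: (11,12)
Partition: S = [0, 1, 2, 3, 4, 5, 6, 7, 8, 9, 10, 11], T = [12, 13]

Max-flow min-cut theorem verified: both equal 7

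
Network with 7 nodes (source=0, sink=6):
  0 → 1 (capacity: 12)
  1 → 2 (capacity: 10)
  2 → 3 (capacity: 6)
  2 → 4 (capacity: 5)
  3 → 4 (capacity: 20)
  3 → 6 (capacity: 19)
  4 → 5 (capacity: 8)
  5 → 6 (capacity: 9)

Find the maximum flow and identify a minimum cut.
Max flow = 10, Min cut edges: (1,2)

Maximum flow: 10
Minimum cut: (1,2)
Partition: S = [0, 1], T = [2, 3, 4, 5, 6]

Max-flow min-cut theorem verified: both equal 10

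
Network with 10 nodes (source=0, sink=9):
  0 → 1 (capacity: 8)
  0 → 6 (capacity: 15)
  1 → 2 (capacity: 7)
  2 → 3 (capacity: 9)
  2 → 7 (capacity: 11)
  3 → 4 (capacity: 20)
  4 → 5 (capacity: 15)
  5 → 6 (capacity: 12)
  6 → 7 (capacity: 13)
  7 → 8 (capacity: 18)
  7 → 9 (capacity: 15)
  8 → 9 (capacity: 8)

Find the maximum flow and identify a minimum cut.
Max flow = 20, Min cut edges: (1,2), (6,7)

Maximum flow: 20
Minimum cut: (1,2), (6,7)
Partition: S = [0, 1, 3, 4, 5, 6], T = [2, 7, 8, 9]

Max-flow min-cut theorem verified: both equal 20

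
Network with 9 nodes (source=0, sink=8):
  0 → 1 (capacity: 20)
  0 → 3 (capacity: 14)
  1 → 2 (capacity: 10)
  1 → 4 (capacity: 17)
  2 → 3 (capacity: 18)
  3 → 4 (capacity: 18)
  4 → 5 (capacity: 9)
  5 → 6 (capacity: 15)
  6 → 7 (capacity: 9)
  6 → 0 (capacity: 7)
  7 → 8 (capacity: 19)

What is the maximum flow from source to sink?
Maximum flow = 9

Max flow: 9

Flow assignment:
  0 → 1: 9/20
  1 → 4: 9/17
  4 → 5: 9/9
  5 → 6: 9/15
  6 → 7: 9/9
  7 → 8: 9/19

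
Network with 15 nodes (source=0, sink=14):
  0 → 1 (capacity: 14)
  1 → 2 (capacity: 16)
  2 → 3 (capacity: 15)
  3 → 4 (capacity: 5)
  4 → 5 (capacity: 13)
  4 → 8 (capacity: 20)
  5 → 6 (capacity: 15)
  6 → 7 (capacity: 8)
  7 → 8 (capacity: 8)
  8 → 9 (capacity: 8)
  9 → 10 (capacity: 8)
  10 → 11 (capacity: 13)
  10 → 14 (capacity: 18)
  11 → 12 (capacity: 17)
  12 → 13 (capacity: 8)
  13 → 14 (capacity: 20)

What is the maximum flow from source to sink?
Maximum flow = 5

Max flow: 5

Flow assignment:
  0 → 1: 5/14
  1 → 2: 5/16
  2 → 3: 5/15
  3 → 4: 5/5
  4 → 8: 5/20
  8 → 9: 5/8
  9 → 10: 5/8
  10 → 14: 5/18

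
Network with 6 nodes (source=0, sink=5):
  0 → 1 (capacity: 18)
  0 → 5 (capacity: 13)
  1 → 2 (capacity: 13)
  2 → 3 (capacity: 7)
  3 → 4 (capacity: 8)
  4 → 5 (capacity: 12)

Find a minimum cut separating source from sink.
Min cut value = 20, edges: (0,5), (2,3)

Min cut value: 20
Partition: S = [0, 1, 2], T = [3, 4, 5]
Cut edges: (0,5), (2,3)

By max-flow min-cut theorem, max flow = min cut = 20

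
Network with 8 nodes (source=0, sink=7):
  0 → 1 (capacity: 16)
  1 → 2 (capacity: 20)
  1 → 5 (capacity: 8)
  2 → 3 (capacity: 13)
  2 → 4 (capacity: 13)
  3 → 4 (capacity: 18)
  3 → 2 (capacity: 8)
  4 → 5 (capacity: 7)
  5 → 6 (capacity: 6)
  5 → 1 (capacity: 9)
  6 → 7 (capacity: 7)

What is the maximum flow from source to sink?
Maximum flow = 6

Max flow: 6

Flow assignment:
  0 → 1: 6/16
  1 → 2: 7/20
  2 → 4: 7/13
  4 → 5: 7/7
  5 → 6: 6/6
  5 → 1: 1/9
  6 → 7: 6/7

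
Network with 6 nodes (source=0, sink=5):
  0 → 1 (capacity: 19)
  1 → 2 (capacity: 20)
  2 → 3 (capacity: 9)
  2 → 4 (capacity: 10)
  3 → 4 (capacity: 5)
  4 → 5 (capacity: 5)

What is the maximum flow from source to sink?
Maximum flow = 5

Max flow: 5

Flow assignment:
  0 → 1: 5/19
  1 → 2: 5/20
  2 → 3: 5/9
  3 → 4: 5/5
  4 → 5: 5/5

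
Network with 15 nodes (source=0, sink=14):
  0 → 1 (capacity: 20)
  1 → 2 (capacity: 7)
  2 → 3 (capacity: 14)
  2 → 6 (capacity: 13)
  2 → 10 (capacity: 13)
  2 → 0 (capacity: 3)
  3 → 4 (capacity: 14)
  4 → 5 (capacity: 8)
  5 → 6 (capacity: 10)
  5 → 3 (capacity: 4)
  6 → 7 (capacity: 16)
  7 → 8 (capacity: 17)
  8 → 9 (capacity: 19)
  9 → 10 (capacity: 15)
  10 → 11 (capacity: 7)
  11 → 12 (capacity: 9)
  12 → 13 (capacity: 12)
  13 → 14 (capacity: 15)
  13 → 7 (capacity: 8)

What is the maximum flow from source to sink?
Maximum flow = 7

Max flow: 7

Flow assignment:
  0 → 1: 7/20
  1 → 2: 7/7
  2 → 10: 7/13
  10 → 11: 7/7
  11 → 12: 7/9
  12 → 13: 7/12
  13 → 14: 7/15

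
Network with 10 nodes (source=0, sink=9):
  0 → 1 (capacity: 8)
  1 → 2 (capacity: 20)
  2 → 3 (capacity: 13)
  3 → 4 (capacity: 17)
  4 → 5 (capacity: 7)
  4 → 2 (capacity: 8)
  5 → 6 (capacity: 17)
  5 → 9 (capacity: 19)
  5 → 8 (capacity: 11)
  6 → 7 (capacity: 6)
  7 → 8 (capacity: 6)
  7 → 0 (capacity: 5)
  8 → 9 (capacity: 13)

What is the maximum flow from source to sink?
Maximum flow = 7

Max flow: 7

Flow assignment:
  0 → 1: 7/8
  1 → 2: 7/20
  2 → 3: 7/13
  3 → 4: 7/17
  4 → 5: 7/7
  5 → 9: 7/19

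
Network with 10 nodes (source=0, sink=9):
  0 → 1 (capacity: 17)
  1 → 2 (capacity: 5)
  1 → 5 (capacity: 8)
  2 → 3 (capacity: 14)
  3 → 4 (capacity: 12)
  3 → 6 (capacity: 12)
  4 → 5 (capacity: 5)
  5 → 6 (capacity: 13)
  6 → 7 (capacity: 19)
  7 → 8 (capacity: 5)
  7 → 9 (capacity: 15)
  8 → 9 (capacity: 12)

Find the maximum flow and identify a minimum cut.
Max flow = 13, Min cut edges: (1,2), (1,5)

Maximum flow: 13
Minimum cut: (1,2), (1,5)
Partition: S = [0, 1], T = [2, 3, 4, 5, 6, 7, 8, 9]

Max-flow min-cut theorem verified: both equal 13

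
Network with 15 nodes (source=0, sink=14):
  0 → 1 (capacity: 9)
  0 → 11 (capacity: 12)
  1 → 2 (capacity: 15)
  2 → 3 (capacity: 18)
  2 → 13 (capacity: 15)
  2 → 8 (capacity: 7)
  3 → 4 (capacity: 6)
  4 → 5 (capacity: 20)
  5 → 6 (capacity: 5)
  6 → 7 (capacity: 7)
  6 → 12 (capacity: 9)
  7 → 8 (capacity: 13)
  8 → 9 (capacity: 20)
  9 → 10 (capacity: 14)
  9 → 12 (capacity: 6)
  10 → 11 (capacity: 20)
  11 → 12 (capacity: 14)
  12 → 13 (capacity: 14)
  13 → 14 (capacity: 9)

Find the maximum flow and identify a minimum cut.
Max flow = 9, Min cut edges: (13,14)

Maximum flow: 9
Minimum cut: (13,14)
Partition: S = [0, 1, 2, 3, 4, 5, 6, 7, 8, 9, 10, 11, 12, 13], T = [14]

Max-flow min-cut theorem verified: both equal 9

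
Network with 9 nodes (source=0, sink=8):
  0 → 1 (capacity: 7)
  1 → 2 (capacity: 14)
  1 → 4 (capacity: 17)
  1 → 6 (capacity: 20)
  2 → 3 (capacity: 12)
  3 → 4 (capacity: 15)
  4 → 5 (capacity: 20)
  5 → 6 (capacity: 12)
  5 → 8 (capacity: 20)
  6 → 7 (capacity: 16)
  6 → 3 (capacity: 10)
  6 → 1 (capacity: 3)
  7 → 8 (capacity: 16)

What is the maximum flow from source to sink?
Maximum flow = 7

Max flow: 7

Flow assignment:
  0 → 1: 7/7
  1 → 4: 7/17
  4 → 5: 7/20
  5 → 8: 7/20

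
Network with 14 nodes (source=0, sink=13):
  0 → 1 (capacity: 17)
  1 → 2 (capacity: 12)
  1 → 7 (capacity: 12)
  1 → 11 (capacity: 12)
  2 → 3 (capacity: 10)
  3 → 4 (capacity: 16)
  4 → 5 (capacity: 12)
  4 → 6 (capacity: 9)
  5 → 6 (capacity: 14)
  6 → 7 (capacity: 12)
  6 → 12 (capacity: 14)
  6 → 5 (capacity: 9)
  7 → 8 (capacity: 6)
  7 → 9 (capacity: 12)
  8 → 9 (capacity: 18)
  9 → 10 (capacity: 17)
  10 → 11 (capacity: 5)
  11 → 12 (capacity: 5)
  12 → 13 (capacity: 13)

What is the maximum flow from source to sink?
Maximum flow = 13

Max flow: 13

Flow assignment:
  0 → 1: 13/17
  1 → 2: 10/12
  1 → 11: 3/12
  2 → 3: 10/10
  3 → 4: 10/16
  4 → 5: 1/12
  4 → 6: 9/9
  5 → 6: 1/14
  6 → 12: 10/14
  11 → 12: 3/5
  12 → 13: 13/13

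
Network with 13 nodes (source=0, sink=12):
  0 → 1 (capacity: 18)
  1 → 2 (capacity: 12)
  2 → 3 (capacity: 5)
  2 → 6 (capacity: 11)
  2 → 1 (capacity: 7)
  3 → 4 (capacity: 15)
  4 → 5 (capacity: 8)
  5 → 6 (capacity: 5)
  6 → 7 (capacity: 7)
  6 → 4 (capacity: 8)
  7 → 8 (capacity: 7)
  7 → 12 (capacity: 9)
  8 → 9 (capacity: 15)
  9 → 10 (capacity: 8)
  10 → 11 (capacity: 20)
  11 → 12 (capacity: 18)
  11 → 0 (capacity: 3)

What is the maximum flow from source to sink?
Maximum flow = 7

Max flow: 7

Flow assignment:
  0 → 1: 7/18
  1 → 2: 7/12
  2 → 3: 1/5
  2 → 6: 6/11
  3 → 4: 1/15
  4 → 5: 5/8
  5 → 6: 5/5
  6 → 7: 7/7
  6 → 4: 4/8
  7 → 12: 7/9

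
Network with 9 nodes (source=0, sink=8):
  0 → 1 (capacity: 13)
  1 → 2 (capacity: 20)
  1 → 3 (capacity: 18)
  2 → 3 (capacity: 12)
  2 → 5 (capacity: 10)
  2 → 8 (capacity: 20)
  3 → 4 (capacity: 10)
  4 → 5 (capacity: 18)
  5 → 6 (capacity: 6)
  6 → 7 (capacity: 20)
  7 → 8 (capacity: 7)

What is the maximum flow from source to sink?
Maximum flow = 13

Max flow: 13

Flow assignment:
  0 → 1: 13/13
  1 → 2: 13/20
  2 → 8: 13/20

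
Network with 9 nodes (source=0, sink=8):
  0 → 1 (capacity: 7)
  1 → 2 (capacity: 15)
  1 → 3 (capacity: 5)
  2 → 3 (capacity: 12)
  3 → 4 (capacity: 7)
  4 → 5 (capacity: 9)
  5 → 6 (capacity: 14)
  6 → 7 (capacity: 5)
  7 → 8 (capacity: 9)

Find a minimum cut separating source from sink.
Min cut value = 5, edges: (6,7)

Min cut value: 5
Partition: S = [0, 1, 2, 3, 4, 5, 6], T = [7, 8]
Cut edges: (6,7)

By max-flow min-cut theorem, max flow = min cut = 5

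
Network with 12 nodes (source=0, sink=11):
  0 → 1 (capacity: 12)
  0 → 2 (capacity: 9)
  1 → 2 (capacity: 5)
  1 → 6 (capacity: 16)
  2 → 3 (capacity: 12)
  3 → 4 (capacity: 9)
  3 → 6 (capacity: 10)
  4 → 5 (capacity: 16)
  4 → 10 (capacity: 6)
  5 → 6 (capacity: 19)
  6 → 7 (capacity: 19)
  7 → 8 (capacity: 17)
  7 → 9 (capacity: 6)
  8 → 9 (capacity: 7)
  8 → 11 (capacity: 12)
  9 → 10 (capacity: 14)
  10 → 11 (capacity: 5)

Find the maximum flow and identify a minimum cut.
Max flow = 17, Min cut edges: (8,11), (10,11)

Maximum flow: 17
Minimum cut: (8,11), (10,11)
Partition: S = [0, 1, 2, 3, 4, 5, 6, 7, 8, 9, 10], T = [11]

Max-flow min-cut theorem verified: both equal 17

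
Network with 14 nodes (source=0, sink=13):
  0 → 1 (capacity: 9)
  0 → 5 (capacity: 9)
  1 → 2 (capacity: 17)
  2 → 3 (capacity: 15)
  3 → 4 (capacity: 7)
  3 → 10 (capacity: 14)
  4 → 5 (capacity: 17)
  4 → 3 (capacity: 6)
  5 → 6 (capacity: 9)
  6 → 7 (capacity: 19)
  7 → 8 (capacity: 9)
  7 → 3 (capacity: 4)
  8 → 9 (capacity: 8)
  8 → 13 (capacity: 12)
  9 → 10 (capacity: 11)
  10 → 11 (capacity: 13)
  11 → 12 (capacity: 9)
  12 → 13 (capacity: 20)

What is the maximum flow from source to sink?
Maximum flow = 18

Max flow: 18

Flow assignment:
  0 → 1: 9/9
  0 → 5: 9/9
  1 → 2: 9/17
  2 → 3: 9/15
  3 → 10: 9/14
  5 → 6: 9/9
  6 → 7: 9/19
  7 → 8: 9/9
  8 → 13: 9/12
  10 → 11: 9/13
  11 → 12: 9/9
  12 → 13: 9/20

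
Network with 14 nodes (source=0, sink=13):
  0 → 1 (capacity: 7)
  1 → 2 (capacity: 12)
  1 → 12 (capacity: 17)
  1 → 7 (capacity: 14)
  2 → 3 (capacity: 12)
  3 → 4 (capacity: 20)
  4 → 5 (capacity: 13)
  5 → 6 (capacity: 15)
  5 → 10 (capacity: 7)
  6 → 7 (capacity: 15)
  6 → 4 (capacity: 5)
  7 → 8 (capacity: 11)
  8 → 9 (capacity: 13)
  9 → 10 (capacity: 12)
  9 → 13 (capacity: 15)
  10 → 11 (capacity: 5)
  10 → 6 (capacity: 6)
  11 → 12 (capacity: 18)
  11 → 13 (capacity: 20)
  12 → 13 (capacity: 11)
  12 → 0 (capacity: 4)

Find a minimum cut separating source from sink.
Min cut value = 7, edges: (0,1)

Min cut value: 7
Partition: S = [0], T = [1, 2, 3, 4, 5, 6, 7, 8, 9, 10, 11, 12, 13]
Cut edges: (0,1)

By max-flow min-cut theorem, max flow = min cut = 7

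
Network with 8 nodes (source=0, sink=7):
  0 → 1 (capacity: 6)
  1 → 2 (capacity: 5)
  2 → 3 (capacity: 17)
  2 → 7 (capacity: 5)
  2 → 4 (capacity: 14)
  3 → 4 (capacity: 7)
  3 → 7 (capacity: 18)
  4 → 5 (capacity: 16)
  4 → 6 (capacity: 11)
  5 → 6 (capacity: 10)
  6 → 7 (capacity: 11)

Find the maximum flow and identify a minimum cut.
Max flow = 5, Min cut edges: (1,2)

Maximum flow: 5
Minimum cut: (1,2)
Partition: S = [0, 1], T = [2, 3, 4, 5, 6, 7]

Max-flow min-cut theorem verified: both equal 5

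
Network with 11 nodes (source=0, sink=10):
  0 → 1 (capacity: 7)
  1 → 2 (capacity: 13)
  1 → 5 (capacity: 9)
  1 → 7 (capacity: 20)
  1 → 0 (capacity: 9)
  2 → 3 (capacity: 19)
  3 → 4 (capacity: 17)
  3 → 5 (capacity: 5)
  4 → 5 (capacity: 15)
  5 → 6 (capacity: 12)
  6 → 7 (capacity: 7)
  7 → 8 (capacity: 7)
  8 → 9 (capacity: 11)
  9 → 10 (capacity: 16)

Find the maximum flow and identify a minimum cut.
Max flow = 7, Min cut edges: (7,8)

Maximum flow: 7
Minimum cut: (7,8)
Partition: S = [0, 1, 2, 3, 4, 5, 6, 7], T = [8, 9, 10]

Max-flow min-cut theorem verified: both equal 7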